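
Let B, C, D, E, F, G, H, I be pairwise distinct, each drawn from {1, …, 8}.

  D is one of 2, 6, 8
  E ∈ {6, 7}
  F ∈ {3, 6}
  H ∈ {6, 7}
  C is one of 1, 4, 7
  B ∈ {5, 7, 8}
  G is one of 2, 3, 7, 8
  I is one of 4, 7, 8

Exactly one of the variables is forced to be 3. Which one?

Among the 8 variables, 1 fits only C (and all 8 values in {1, 2, 3, 4, 5, 6, 7, 8} must be used), so C = 1.
The 7 still-open variables draw from only 7 values {2, 3, 4, 5, 6, 7, 8}, so each is used; only I can be 4, hence I = 4.
The 6 still-open variables together cover exactly {2, 3, 5, 6, 7, 8} — 6 values for 6 variables — and 5 appears only in B's list, so B = 5.
E and H share exactly the 2 values {6, 7}; by pigeonhole those values go to them, so strike 6, 7 from D, F, G.
So 3 goes to F.

F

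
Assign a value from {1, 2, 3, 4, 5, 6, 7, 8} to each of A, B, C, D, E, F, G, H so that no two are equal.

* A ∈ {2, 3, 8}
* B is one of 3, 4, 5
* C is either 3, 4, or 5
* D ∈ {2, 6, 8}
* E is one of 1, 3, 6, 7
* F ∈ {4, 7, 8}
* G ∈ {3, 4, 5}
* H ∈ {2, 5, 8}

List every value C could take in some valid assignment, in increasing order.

The 8 variables draw from only 8 values {1, 2, 3, 4, 5, 6, 7, 8}, so each is used; only E can be 1, hence E = 1.
Among the 7 still-open variables, 6 fits only D (and all 7 values in {2, 3, 4, 5, 6, 7, 8} must be used), so D = 6.
The 6 still-open variables draw from only 6 values {2, 3, 4, 5, 7, 8}, so each is used; only F can be 7, hence F = 7.
B, C, G between them cover only {3, 4, 5} — a naked triple. Remove those values from A, H.
No further eliminations apply; C can still be any of 3, 4, 5.

3, 4, 5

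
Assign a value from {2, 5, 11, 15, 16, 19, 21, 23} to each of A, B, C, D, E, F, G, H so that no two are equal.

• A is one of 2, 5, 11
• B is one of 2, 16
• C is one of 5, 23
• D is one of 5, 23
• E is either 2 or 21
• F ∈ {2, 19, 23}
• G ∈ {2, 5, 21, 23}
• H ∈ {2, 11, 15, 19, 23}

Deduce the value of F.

The 8 variables draw from only 8 values {2, 5, 11, 15, 16, 19, 21, 23}, so each is used; only H can be 15, hence H = 15.
Among the 7 still-open variables, 11 fits only A (and all 7 values in {2, 5, 11, 16, 19, 21, 23} must be used), so A = 11.
The 6 still-open variables draw from only 6 values {2, 5, 16, 19, 21, 23}, so each is used; only B can be 16, hence B = 16.
Among the 5 still-open variables, 19 fits only F (and all 5 values in {2, 5, 19, 21, 23} must be used), so F = 19.

19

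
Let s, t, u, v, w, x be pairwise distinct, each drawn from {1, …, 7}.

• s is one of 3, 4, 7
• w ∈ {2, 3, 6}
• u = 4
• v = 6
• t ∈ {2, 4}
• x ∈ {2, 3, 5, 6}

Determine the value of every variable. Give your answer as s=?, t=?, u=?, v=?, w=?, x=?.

s=7, t=2, u=4, v=6, w=3, x=5

u has just one choice, so u = 4. Eliminate 4 elsewhere: s, t.
v must be 6 (only option left). Strike 6 from w, x.
That leaves t = 2. Eliminate 2 elsewhere: w, x.
w's domain is down to {3}, so w = 3. Eliminate 3 elsewhere: s, x.
x must be 5 (only option left).
s has just one choice, so s = 7.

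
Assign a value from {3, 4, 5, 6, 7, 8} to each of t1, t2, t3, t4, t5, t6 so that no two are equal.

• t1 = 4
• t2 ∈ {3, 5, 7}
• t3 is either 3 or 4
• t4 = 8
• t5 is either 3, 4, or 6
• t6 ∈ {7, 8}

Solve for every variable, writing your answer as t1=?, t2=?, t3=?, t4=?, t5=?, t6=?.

t1=4, t2=5, t3=3, t4=8, t5=6, t6=7

t1 must be 4 (only option left). Eliminate 4 elsewhere: t3, t5.
t3 has just one choice, so t3 = 3. Strike 3 from t2, t5.
That leaves t4 = 8. Eliminate 8 elsewhere: t6.
t5 has just one choice, so t5 = 6.
t6 must be 7 (only option left). Strike 7 from t2.
t2 must be 5 (only option left).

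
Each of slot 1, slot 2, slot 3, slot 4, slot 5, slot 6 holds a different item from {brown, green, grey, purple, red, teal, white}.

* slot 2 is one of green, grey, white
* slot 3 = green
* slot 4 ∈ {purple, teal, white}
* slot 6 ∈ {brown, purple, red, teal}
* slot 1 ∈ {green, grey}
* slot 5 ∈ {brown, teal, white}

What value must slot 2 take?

white

slot 3 has just one choice, so slot 3 = green. Remove green from slot 1, slot 2.
slot 1's domain is down to {grey}, so slot 1 = grey. Strike grey from slot 2.
So slot 2 = white.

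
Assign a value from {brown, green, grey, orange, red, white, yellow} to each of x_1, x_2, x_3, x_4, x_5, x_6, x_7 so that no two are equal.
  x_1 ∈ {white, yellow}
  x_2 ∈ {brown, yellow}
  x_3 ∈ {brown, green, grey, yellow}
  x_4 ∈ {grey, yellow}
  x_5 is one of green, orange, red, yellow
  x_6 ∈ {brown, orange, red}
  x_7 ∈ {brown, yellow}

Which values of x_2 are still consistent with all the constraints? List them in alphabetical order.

Among the 7 variables, white fits only x_1 (and all 7 values in {brown, green, grey, orange, red, white, yellow} must be used), so x_1 = white.
The 2 variables x_2 and x_7 are confined to {brown, yellow}, which locks those values in; drop them from x_3, x_4, x_5, x_6.
x_4's domain is down to {grey}, so x_4 = grey. Eliminate grey elsewhere: x_3.
x_3 has just one choice, so x_3 = green. Strike green from x_5.
No further eliminations apply; x_2 can still be any of brown, yellow.

brown, yellow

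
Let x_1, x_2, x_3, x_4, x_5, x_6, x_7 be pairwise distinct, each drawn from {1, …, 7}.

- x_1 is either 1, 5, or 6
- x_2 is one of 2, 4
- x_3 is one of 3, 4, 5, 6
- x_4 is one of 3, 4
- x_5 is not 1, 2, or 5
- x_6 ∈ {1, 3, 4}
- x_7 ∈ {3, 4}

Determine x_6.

1

The 7 variables draw from only 7 values {1, 2, 3, 4, 5, 6, 7}, so each is used; only x_2 can be 2, hence x_2 = 2.
The 6 still-open variables together cover exactly {1, 3, 4, 5, 6, 7} — 6 values for 6 variables — and 7 appears only in x_5's list, so x_5 = 7.
x_4 and x_7 share exactly the 2 values {3, 4}; by pigeonhole those values go to them, so strike 3, 4 from x_3, x_6.
So x_6 = 1.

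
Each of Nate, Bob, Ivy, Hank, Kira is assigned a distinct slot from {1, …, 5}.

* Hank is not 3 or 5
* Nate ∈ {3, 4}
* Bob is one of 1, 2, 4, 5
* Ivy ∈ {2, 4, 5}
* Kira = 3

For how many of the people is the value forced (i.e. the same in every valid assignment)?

Kira must be 3 (only option left). Strike 3 from Nate.
Nate's domain is down to {4}, so Nate = 4. Strike 4 from Bob, Ivy, Hank.
Determined: Nate=4, Kira=3. The other people each still have more than one consistent value. That makes 2.

2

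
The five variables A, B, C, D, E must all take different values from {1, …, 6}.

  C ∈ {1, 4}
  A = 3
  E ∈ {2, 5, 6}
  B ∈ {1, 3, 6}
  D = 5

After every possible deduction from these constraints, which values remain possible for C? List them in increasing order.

1, 4

A has just one choice, so A = 3. So B can't be 3.
D has just one choice, so D = 5. So E can't be 5.
No further eliminations apply; C can still be any of 1, 4.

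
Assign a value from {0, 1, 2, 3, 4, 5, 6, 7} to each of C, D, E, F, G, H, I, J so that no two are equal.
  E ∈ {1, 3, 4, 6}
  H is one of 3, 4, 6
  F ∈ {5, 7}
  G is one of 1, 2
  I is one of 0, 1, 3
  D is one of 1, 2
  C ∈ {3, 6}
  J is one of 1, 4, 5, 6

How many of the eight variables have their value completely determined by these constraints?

The 8 variables together cover exactly {0, 1, 2, 3, 4, 5, 6, 7} — 8 values for 8 variables — and 0 appears only in I's list, so I = 0.
The 7 still-open variables draw from only 7 values {1, 2, 3, 4, 5, 6, 7}, so each is used; only F can be 7, hence F = 7.
The 6 still-open variables draw from only 6 values {1, 2, 3, 4, 5, 6}, so each is used; only J can be 5, hence J = 5.
The 2 variables D and G are confined to {1, 2}, which locks those values in; drop them from E.
Determined: F=7, I=0, J=5. The other variables each still have more than one consistent value. That makes 3.

3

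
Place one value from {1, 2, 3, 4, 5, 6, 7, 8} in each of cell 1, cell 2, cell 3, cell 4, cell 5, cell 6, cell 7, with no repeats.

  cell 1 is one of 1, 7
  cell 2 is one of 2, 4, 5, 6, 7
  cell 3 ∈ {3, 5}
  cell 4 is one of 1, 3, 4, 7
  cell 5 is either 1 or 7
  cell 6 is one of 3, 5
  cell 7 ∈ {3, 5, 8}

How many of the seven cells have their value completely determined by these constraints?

2

cell 1 and cell 5 share exactly the 2 values {1, 7}; by pigeonhole those values go to them, so strike 1, 7 from cell 2, cell 4.
cell 3 and cell 6 share exactly the 2 values {3, 5}; by pigeonhole those values go to them, so strike 3, 5 from cell 2, cell 4, cell 7.
cell 4 has just one choice, so cell 4 = 4. Remove 4 from cell 2.
cell 7 has just one choice, so cell 7 = 8.
Determined: cell 4=4, cell 7=8. The other cells each still have more than one consistent value. That makes 2.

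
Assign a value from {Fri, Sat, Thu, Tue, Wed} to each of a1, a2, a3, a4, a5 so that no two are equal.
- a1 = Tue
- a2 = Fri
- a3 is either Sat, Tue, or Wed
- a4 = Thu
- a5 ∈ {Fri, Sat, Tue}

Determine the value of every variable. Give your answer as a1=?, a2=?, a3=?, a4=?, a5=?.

a1's domain is down to {Tue}, so a1 = Tue. Strike Tue from a3, a5.
a2 has just one choice, so a2 = Fri. Eliminate Fri elsewhere: a5.
That leaves a4 = Thu.
That leaves a5 = Sat. Strike Sat from a3.
a3's domain is down to {Wed}, so a3 = Wed.

a1=Tue, a2=Fri, a3=Wed, a4=Thu, a5=Sat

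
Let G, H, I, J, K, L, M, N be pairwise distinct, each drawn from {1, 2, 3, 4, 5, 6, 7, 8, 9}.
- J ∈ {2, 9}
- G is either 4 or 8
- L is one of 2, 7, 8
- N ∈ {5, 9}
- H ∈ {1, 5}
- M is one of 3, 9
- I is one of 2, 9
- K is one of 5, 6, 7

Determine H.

The 2 variables I and J are confined to {2, 9}, which locks those values in; drop them from L, M, N.
M has just one choice, so M = 3.
N has just one choice, so N = 5. Remove 5 from H, K.
So H = 1.

1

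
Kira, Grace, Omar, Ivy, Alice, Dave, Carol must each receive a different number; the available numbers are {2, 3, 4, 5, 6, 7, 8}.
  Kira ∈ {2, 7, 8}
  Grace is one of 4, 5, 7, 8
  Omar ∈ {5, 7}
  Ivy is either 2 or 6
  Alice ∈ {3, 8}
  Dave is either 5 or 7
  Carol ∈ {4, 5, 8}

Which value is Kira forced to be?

The 7 variables draw from only 7 values {2, 3, 4, 5, 6, 7, 8}, so each is used; only Alice can be 3, hence Alice = 3.
The 6 still-open variables draw from only 6 values {2, 4, 5, 6, 7, 8}, so each is used; only Ivy can be 6, hence Ivy = 6.
Among the 5 still-open variables, 2 fits only Kira (and all 5 values in {2, 4, 5, 7, 8} must be used), so Kira = 2.

2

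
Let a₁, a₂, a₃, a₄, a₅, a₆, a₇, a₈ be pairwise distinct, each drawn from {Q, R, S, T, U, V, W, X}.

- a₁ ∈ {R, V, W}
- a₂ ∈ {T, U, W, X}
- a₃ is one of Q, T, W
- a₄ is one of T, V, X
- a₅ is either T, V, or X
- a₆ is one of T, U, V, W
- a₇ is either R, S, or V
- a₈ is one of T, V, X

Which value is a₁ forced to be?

R

The 8 variables together cover exactly {Q, R, S, T, U, V, W, X} — 8 values for 8 variables — and Q appears only in a₃'s list, so a₃ = Q.
Among the 7 still-open variables, S fits only a₇ (and all 7 values in {R, S, T, U, V, W, X} must be used), so a₇ = S.
The 6 still-open variables together cover exactly {R, T, U, V, W, X} — 6 values for 6 variables — and R appears only in a₁'s list, so a₁ = R.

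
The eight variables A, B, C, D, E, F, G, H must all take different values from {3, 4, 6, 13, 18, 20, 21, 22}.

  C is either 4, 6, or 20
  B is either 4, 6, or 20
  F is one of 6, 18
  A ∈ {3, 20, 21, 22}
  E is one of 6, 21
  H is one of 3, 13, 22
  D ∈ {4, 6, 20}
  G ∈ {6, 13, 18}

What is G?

B, C, D between them cover only {4, 6, 20} — a naked triple. Remove those values from A, E, F, G.
That leaves E = 21. Remove 21 from A.
F must be 18 (only option left). Strike 18 from G.
So G = 13.

13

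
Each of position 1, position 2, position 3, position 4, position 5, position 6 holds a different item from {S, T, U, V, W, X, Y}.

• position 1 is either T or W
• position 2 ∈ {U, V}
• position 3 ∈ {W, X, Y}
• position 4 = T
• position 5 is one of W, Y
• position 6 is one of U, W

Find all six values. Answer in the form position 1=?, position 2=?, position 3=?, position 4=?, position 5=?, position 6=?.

position 4's domain is down to {T}, so position 4 = T. Strike T from position 1.
position 1 must be W (only option left). Strike W from position 3, position 5, position 6.
position 5 must be Y (only option left). Strike Y from position 3.
position 6's domain is down to {U}, so position 6 = U. So position 2 can't be U.
position 2 must be V (only option left).
position 3 must be X (only option left).

position 1=W, position 2=V, position 3=X, position 4=T, position 5=Y, position 6=U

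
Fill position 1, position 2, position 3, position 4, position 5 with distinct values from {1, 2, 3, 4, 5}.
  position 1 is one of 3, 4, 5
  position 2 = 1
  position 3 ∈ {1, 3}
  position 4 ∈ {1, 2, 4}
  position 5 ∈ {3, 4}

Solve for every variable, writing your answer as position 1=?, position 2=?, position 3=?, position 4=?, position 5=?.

position 1=5, position 2=1, position 3=3, position 4=2, position 5=4

position 2 has just one choice, so position 2 = 1. Eliminate 1 elsewhere: position 3, position 4.
position 3 has just one choice, so position 3 = 3. So position 1, position 5 can't be 3.
That leaves position 5 = 4. So position 1, position 4 can't be 4.
That leaves position 1 = 5.
position 4 must be 2 (only option left).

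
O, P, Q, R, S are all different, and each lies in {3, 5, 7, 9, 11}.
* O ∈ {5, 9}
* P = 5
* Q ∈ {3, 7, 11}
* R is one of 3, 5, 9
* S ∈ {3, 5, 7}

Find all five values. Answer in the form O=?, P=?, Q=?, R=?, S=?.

P's domain is down to {5}, so P = 5. Eliminate 5 elsewhere: O, R, S.
O must be 9 (only option left). Remove 9 from R.
That leaves R = 3. Eliminate 3 elsewhere: Q, S.
S must be 7 (only option left). Remove 7 from Q.
Q must be 11 (only option left).

O=9, P=5, Q=11, R=3, S=7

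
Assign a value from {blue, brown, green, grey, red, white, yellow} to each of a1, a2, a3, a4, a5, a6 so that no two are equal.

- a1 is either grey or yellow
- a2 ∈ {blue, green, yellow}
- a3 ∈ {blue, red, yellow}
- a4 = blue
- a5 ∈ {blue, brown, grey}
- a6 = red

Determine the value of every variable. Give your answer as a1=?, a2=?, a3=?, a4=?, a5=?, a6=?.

a1=grey, a2=green, a3=yellow, a4=blue, a5=brown, a6=red

a4's domain is down to {blue}, so a4 = blue. Eliminate blue elsewhere: a2, a3, a5.
a6's domain is down to {red}, so a6 = red. Strike red from a3.
That leaves a3 = yellow. Eliminate yellow elsewhere: a1, a2.
That leaves a1 = grey. So a5 can't be grey.
a2's domain is down to {green}, so a2 = green.
a5's domain is down to {brown}, so a5 = brown.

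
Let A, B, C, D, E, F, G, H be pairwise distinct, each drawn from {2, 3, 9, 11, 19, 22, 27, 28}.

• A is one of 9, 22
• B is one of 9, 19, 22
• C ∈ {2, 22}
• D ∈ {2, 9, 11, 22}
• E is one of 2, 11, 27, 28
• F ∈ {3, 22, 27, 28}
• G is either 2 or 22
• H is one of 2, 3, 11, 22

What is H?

Among the 8 variables, 19 fits only B (and all 8 values in {2, 3, 9, 11, 19, 22, 27, 28} must be used), so B = 19.
The 2 variables C and G are confined to {2, 22}, which locks those values in; drop them from A, D, E, F, H.
A must be 9 (only option left). Strike 9 from D.
That leaves D = 11. Eliminate 11 elsewhere: E, H.
So H = 3.

3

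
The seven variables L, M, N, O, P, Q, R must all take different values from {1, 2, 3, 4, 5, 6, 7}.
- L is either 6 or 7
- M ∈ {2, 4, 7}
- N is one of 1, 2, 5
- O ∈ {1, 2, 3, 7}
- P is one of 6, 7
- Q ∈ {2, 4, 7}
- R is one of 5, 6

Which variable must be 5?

R

The 7 variables draw from only 7 values {1, 2, 3, 4, 5, 6, 7}, so each is used; only O can be 3, hence O = 3.
The 6 still-open variables draw from only 6 values {1, 2, 4, 5, 6, 7}, so each is used; only N can be 1, hence N = 1.
The 5 still-open variables draw from only 5 values {2, 4, 5, 6, 7}, so each is used; only R can be 5, hence R = 5.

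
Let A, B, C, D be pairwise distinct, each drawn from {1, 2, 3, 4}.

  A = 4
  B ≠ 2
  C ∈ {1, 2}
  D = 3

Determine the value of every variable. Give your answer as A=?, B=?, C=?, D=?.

A has just one choice, so A = 4. Remove 4 from B.
That leaves D = 3. Strike 3 from B.
B has just one choice, so B = 1. Strike 1 from C.
That leaves C = 2.

A=4, B=1, C=2, D=3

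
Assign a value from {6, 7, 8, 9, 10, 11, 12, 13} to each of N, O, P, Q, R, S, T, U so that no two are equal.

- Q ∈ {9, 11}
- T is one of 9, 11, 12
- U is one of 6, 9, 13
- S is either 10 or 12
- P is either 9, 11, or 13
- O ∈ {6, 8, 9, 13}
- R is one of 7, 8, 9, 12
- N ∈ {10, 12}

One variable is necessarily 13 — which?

P

The 8 variables draw from only 8 values {6, 7, 8, 9, 10, 11, 12, 13}, so each is used; only R can be 7, hence R = 7.
The 7 still-open variables together cover exactly {6, 8, 9, 10, 11, 12, 13} — 7 values for 7 variables — and 8 appears only in O's list, so O = 8.
Among the 6 still-open variables, 6 fits only U (and all 6 values in {6, 9, 10, 11, 12, 13} must be used), so U = 6.
Among the 5 still-open variables, 13 fits only P (and all 5 values in {9, 10, 11, 12, 13} must be used), so P = 13.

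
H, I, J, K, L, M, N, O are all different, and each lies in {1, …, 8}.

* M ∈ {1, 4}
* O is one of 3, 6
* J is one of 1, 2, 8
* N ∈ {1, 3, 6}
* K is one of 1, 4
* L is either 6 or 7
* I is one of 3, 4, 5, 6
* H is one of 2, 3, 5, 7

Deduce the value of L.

7

Among the 8 variables, 8 fits only J (and all 8 values in {1, 2, 3, 4, 5, 6, 7, 8} must be used), so J = 8.
The 7 still-open variables draw from only 7 values {1, 2, 3, 4, 5, 6, 7}, so each is used; only H can be 2, hence H = 2.
The 6 still-open variables draw from only 6 values {1, 3, 4, 5, 6, 7}, so each is used; only I can be 5, hence I = 5.
The 5 still-open variables together cover exactly {1, 3, 4, 6, 7} — 5 values for 5 variables — and 7 appears only in L's list, so L = 7.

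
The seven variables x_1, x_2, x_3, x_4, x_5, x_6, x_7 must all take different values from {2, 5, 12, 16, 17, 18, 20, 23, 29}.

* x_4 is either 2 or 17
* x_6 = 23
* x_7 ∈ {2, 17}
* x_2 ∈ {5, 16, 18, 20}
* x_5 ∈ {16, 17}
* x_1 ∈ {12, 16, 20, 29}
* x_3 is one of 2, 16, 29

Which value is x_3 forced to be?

x_6's domain is down to {23}, so x_6 = 23.
x_4 and x_7 between them cover only {2, 17} — a naked pair. Remove those values from x_3, x_5.
x_5 must be 16 (only option left). So x_1, x_2, x_3 can't be 16.
So x_3 = 29.

29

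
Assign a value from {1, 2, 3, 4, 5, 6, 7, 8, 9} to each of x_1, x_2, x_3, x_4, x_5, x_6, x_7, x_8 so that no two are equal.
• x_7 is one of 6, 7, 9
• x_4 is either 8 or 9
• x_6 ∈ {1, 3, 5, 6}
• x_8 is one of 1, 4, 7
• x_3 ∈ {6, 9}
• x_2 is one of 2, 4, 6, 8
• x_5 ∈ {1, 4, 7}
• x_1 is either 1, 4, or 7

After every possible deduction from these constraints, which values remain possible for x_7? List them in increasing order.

x_1, x_5, x_8 share exactly the 3 values {1, 4, 7}; by pigeonhole those values go to them, so strike 1, 4, 7 from x_2, x_6, x_7.
The 2 variables x_3 and x_7 are confined to {6, 9}, which locks those values in; drop them from x_2, x_4, x_6.
x_4 must be 8 (only option left). Remove 8 from x_2.
That leaves x_2 = 2.
No further eliminations apply; x_7 can still be any of 6, 9.

6, 9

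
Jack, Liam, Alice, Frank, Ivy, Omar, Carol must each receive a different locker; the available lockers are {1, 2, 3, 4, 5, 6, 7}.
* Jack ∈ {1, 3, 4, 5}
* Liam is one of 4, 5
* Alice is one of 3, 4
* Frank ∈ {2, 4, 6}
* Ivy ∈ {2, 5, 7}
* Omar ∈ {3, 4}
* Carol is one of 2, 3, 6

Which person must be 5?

The 7 variables together cover exactly {1, 2, 3, 4, 5, 6, 7} — 7 values for 7 variables — and 1 appears only in Jack's list, so Jack = 1.
The 6 still-open variables draw from only 6 values {2, 3, 4, 5, 6, 7}, so each is used; only Ivy can be 7, hence Ivy = 7.
Among the 5 still-open variables, 5 fits only Liam (and all 5 values in {2, 3, 4, 5, 6} must be used), so Liam = 5.

Liam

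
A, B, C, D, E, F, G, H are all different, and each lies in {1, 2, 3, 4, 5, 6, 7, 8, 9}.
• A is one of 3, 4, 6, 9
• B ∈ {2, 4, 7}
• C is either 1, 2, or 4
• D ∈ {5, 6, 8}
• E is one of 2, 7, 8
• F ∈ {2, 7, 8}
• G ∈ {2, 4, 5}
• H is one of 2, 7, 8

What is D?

6

The 3 variables E, F, H are confined to {2, 7, 8}, which locks those values in; drop them from B, C, D, G.
That leaves B = 4. Strike 4 from A, C, G.
C must be 1 (only option left).
G has just one choice, so G = 5. Remove 5 from D.
So D = 6.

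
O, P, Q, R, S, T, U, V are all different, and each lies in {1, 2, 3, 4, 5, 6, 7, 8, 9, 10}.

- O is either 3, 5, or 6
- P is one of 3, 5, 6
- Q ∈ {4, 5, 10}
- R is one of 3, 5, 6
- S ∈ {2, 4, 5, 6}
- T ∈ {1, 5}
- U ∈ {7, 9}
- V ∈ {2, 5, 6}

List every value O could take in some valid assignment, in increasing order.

O, P, R between them cover only {3, 5, 6} — a naked triple. Remove those values from Q, S, T, V.
T must be 1 (only option left).
V must be 2 (only option left). Strike 2 from S.
S must be 4 (only option left). So Q can't be 4.
Q's domain is down to {10}, so Q = 10.
No further eliminations apply; O can still be any of 3, 5, 6.

3, 5, 6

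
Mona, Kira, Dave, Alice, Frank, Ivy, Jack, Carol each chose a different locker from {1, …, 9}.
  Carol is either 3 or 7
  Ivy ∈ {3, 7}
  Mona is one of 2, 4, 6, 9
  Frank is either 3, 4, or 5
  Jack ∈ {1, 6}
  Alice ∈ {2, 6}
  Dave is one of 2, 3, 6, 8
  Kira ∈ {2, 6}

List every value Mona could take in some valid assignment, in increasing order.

4, 9

Kira and Alice share exactly the 2 values {2, 6}; by pigeonhole those values go to them, so strike 2, 6 from Mona, Dave, Jack.
Jack has just one choice, so Jack = 1.
Ivy and Carol between them cover only {3, 7} — a naked pair. Remove those values from Dave, Frank.
Dave has just one choice, so Dave = 8.
No further eliminations apply; Mona can still be any of 4, 9.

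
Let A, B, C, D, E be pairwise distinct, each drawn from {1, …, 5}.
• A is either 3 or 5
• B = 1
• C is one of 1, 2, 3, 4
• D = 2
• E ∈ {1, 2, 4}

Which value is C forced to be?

3

B's domain is down to {1}, so B = 1. Remove 1 from C, E.
D must be 2 (only option left). Strike 2 from C, E.
E has just one choice, so E = 4. So C can't be 4.
So C = 3.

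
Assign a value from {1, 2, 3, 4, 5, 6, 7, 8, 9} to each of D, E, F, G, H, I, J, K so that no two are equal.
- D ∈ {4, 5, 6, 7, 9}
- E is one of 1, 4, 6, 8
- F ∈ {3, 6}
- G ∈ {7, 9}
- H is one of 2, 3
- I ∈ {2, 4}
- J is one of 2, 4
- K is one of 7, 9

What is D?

G and K share exactly the 2 values {7, 9}; by pigeonhole those values go to them, so strike 7, 9 from D.
I and J between them cover only {2, 4} — a naked pair. Remove those values from D, E, H.
H has just one choice, so H = 3. Strike 3 from F.
That leaves F = 6. So D, E can't be 6.
So D = 5.

5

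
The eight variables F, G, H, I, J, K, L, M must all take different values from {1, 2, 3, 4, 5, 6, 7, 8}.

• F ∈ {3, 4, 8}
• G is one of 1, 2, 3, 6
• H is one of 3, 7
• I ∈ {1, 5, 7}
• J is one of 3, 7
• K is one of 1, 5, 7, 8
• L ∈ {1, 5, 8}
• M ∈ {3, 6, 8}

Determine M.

6

Among the 8 variables, 2 fits only G (and all 8 values in {1, 2, 3, 4, 5, 6, 7, 8} must be used), so G = 2.
Among the 7 still-open variables, 4 fits only F (and all 7 values in {1, 3, 4, 5, 6, 7, 8} must be used), so F = 4.
The 6 still-open variables draw from only 6 values {1, 3, 5, 6, 7, 8}, so each is used; only M can be 6, hence M = 6.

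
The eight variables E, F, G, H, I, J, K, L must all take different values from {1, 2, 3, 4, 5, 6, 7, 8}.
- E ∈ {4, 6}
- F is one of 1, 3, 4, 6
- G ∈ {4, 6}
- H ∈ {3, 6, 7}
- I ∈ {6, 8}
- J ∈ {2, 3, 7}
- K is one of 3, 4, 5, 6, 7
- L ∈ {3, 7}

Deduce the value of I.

8

Among the 8 variables, 1 fits only F (and all 8 values in {1, 2, 3, 4, 5, 6, 7, 8} must be used), so F = 1.
Among the 7 still-open variables, 2 fits only J (and all 7 values in {2, 3, 4, 5, 6, 7, 8} must be used), so J = 2.
The 6 still-open variables together cover exactly {3, 4, 5, 6, 7, 8} — 6 values for 6 variables — and 5 appears only in K's list, so K = 5.
The 5 still-open variables together cover exactly {3, 4, 6, 7, 8} — 5 values for 5 variables — and 8 appears only in I's list, so I = 8.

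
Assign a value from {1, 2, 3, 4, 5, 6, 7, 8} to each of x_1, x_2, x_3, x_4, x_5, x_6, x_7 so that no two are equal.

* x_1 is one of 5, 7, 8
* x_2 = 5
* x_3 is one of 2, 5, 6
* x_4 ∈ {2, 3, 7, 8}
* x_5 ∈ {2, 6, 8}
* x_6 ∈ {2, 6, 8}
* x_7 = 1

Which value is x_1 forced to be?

x_2's domain is down to {5}, so x_2 = 5. So x_1, x_3 can't be 5.
x_7's domain is down to {1}, so x_7 = 1.
The 5 still-open variables draw from only 5 values {2, 3, 6, 7, 8}, so each is used; only x_4 can be 3, hence x_4 = 3.
Among the 4 still-open variables, 7 fits only x_1 (and all 4 values in {2, 6, 7, 8} must be used), so x_1 = 7.

7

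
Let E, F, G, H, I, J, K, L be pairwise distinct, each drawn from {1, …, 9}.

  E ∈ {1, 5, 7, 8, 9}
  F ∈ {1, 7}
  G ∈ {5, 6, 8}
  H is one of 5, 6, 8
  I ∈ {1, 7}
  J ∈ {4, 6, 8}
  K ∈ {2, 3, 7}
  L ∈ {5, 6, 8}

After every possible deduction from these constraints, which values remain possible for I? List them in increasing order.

1, 7

F and I share exactly the 2 values {1, 7}; by pigeonhole those values go to them, so strike 1, 7 from E, K.
G, H, L between them cover only {5, 6, 8} — a naked triple. Remove those values from E, J.
E must be 9 (only option left).
J's domain is down to {4}, so J = 4.
No further eliminations apply; I can still be any of 1, 7.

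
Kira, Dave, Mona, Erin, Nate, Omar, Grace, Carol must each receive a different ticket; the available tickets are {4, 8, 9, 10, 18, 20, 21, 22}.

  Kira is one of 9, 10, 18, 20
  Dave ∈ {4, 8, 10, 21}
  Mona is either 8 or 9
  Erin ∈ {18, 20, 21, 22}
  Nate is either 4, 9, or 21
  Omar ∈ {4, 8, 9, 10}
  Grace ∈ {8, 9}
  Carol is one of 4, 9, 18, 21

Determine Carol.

18

The 8 variables draw from only 8 values {4, 8, 9, 10, 18, 20, 21, 22}, so each is used; only Erin can be 22, hence Erin = 22.
The 7 still-open variables together cover exactly {4, 8, 9, 10, 18, 20, 21} — 7 values for 7 variables — and 20 appears only in Kira's list, so Kira = 20.
Among the 6 still-open variables, 18 fits only Carol (and all 6 values in {4, 8, 9, 10, 18, 21} must be used), so Carol = 18.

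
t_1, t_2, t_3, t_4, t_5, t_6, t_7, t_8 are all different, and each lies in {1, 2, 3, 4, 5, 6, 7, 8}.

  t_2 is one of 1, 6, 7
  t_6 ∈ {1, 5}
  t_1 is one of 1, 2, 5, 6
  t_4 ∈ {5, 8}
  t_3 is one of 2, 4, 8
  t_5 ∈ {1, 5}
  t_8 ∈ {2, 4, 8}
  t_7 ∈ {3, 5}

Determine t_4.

8

Among the 8 variables, 3 fits only t_7 (and all 8 values in {1, 2, 3, 4, 5, 6, 7, 8} must be used), so t_7 = 3.
Among the 7 still-open variables, 7 fits only t_2 (and all 7 values in {1, 2, 4, 5, 6, 7, 8} must be used), so t_2 = 7.
Among the 6 still-open variables, 6 fits only t_1 (and all 6 values in {1, 2, 4, 5, 6, 8} must be used), so t_1 = 6.
The 2 variables t_5 and t_6 are confined to {1, 5}, which locks those values in; drop them from t_4.
So t_4 = 8.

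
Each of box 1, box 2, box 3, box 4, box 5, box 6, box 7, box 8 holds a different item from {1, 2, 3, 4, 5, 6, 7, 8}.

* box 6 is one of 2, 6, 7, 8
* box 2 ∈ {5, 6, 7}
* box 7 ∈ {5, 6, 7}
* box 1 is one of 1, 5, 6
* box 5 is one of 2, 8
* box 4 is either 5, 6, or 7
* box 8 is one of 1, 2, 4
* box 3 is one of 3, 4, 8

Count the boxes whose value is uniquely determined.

3

Among the 8 variables, 3 fits only box 3 (and all 8 values in {1, 2, 3, 4, 5, 6, 7, 8} must be used), so box 3 = 3.
The 7 still-open variables together cover exactly {1, 2, 4, 5, 6, 7, 8} — 7 values for 7 variables — and 4 appears only in box 8's list, so box 8 = 4.
Among the 6 still-open variables, 1 fits only box 1 (and all 6 values in {1, 2, 5, 6, 7, 8} must be used), so box 1 = 1.
box 2, box 4, box 7 share exactly the 3 values {5, 6, 7}; by pigeonhole those values go to them, so strike 5, 6, 7 from box 6.
Determined: box 1=1, box 3=3, box 8=4. The other boxes each still have more than one consistent value. That makes 3.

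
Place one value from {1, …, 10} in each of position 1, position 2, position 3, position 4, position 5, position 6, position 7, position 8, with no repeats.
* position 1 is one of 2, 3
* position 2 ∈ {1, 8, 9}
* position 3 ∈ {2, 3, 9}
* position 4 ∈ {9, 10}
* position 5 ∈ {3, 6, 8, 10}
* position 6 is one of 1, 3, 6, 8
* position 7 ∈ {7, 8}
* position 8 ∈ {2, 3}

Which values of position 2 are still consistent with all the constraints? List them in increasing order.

1, 8

The 8 variables together cover exactly {1, 2, 3, 6, 7, 8, 9, 10} — 8 values for 8 variables — and 7 appears only in position 7's list, so position 7 = 7.
position 1 and position 8 between them cover only {2, 3} — a naked pair. Remove those values from position 3, position 5, position 6.
position 3 must be 9 (only option left). Eliminate 9 elsewhere: position 2, position 4.
position 4 has just one choice, so position 4 = 10. Remove 10 from position 5.
No further eliminations apply; position 2 can still be any of 1, 8.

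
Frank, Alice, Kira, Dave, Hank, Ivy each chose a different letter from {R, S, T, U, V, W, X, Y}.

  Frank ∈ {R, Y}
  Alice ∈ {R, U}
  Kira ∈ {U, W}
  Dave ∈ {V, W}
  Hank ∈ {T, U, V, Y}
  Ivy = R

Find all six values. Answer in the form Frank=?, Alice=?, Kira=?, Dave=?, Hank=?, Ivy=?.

Frank=Y, Alice=U, Kira=W, Dave=V, Hank=T, Ivy=R

Ivy's domain is down to {R}, so Ivy = R. Remove R from Frank, Alice.
That leaves Frank = Y. Strike Y from Hank.
Alice has just one choice, so Alice = U. Remove U from Kira, Hank.
Kira has just one choice, so Kira = W. So Dave can't be W.
That leaves Dave = V. Remove V from Hank.
Hank has just one choice, so Hank = T.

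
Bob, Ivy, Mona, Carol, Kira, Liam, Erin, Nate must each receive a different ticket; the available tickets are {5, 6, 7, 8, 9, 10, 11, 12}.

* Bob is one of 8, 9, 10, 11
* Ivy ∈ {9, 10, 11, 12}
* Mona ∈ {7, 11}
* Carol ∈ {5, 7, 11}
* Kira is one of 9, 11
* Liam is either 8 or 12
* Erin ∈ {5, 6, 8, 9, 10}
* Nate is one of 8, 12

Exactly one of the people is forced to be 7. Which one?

The 8 variables together cover exactly {5, 6, 7, 8, 9, 10, 11, 12} — 8 values for 8 variables — and 6 appears only in Erin's list, so Erin = 6.
Among the 7 still-open variables, 5 fits only Carol (and all 7 values in {5, 7, 8, 9, 10, 11, 12} must be used), so Carol = 5.
The 6 still-open variables draw from only 6 values {7, 8, 9, 10, 11, 12}, so each is used; only Mona can be 7, hence Mona = 7.

Mona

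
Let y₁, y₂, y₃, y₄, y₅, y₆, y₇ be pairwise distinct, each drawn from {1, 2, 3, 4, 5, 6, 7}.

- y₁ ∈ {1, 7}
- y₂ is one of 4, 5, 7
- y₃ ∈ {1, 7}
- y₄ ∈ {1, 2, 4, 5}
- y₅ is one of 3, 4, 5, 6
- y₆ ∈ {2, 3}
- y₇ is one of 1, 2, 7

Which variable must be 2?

y₇

The 7 variables together cover exactly {1, 2, 3, 4, 5, 6, 7} — 7 values for 7 variables — and 6 appears only in y₅'s list, so y₅ = 6.
The 6 still-open variables together cover exactly {1, 2, 3, 4, 5, 7} — 6 values for 6 variables — and 3 appears only in y₆'s list, so y₆ = 3.
y₁ and y₃ share exactly the 2 values {1, 7}; by pigeonhole those values go to them, so strike 1, 7 from y₂, y₄, y₇.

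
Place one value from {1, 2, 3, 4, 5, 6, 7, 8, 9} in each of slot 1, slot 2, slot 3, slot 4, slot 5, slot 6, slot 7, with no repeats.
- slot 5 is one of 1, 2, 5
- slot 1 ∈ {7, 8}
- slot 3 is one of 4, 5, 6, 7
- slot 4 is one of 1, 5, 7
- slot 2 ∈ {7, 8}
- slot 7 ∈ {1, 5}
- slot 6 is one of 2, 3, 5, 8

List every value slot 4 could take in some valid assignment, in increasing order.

slot 1 and slot 2 share exactly the 2 values {7, 8}; by pigeonhole those values go to them, so strike 7, 8 from slot 3, slot 4, slot 6.
The 2 variables slot 4 and slot 7 are confined to {1, 5}, which locks those values in; drop them from slot 3, slot 5, slot 6.
slot 5 must be 2 (only option left). Eliminate 2 elsewhere: slot 6.
slot 6's domain is down to {3}, so slot 6 = 3.
No further eliminations apply; slot 4 can still be any of 1, 5.

1, 5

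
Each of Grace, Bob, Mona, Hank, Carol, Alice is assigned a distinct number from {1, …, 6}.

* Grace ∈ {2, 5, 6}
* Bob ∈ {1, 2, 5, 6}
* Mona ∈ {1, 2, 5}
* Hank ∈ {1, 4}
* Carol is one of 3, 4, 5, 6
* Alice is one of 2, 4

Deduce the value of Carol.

3

Among the 6 variables, 3 fits only Carol (and all 6 values in {1, 2, 3, 4, 5, 6} must be used), so Carol = 3.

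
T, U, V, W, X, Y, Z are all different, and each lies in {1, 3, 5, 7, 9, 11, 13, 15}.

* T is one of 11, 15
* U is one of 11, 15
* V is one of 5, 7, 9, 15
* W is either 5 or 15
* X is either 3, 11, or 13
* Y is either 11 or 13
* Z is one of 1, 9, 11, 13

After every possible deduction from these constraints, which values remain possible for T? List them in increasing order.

11, 15

T and U share exactly the 2 values {11, 15}; by pigeonhole those values go to them, so strike 11, 15 from V, W, X, Y, Z.
W must be 5 (only option left). Eliminate 5 elsewhere: V.
Y must be 13 (only option left). Remove 13 from X, Z.
X's domain is down to {3}, so X = 3.
No further eliminations apply; T can still be any of 11, 15.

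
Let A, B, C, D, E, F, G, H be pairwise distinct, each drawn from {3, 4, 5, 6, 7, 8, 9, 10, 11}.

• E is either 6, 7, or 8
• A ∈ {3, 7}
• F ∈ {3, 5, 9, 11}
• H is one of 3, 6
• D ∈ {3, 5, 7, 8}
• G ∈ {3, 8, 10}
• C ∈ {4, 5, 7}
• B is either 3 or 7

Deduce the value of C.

The 2 variables A and B are confined to {3, 7}, which locks those values in; drop them from C, D, E, F, G, H.
H has just one choice, so H = 6. Strike 6 from E.
E has just one choice, so E = 8. So D, G can't be 8.
That leaves G = 10.
That leaves D = 5. Strike 5 from C, F.
So C = 4.

4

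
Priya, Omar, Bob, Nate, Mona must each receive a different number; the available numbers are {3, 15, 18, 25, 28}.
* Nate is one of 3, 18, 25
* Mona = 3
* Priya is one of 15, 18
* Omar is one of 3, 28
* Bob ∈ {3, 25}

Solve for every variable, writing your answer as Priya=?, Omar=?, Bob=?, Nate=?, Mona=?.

Priya=15, Omar=28, Bob=25, Nate=18, Mona=3

Mona's domain is down to {3}, so Mona = 3. So Omar, Bob, Nate can't be 3.
That leaves Omar = 28.
Bob's domain is down to {25}, so Bob = 25. So Nate can't be 25.
That leaves Nate = 18. Strike 18 from Priya.
Priya has just one choice, so Priya = 15.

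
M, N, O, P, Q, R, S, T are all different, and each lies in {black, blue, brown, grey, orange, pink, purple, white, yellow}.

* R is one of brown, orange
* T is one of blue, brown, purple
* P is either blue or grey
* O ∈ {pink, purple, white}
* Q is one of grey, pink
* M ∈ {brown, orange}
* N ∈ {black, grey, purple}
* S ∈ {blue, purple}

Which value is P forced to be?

grey

The 8 variables together cover exactly {black, blue, brown, grey, orange, pink, purple, white} — 8 values for 8 variables — and black appears only in N's list, so N = black.
The 7 still-open variables together cover exactly {blue, brown, grey, orange, pink, purple, white} — 7 values for 7 variables — and white appears only in O's list, so O = white.
The 6 still-open variables draw from only 6 values {blue, brown, grey, orange, pink, purple}, so each is used; only Q can be pink, hence Q = pink.
The 5 still-open variables draw from only 5 values {blue, brown, grey, orange, purple}, so each is used; only P can be grey, hence P = grey.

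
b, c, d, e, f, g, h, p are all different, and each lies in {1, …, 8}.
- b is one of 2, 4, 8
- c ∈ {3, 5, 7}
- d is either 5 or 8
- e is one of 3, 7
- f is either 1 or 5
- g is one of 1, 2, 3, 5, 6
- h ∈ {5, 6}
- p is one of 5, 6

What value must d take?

The 8 variables draw from only 8 values {1, 2, 3, 4, 5, 6, 7, 8}, so each is used; only b can be 4, hence b = 4.
The 7 still-open variables together cover exactly {1, 2, 3, 5, 6, 7, 8} — 7 values for 7 variables — and 2 appears only in g's list, so g = 2.
The 6 still-open variables together cover exactly {1, 3, 5, 6, 7, 8} — 6 values for 6 variables — and 1 appears only in f's list, so f = 1.
Among the 5 still-open variables, 8 fits only d (and all 5 values in {3, 5, 6, 7, 8} must be used), so d = 8.

8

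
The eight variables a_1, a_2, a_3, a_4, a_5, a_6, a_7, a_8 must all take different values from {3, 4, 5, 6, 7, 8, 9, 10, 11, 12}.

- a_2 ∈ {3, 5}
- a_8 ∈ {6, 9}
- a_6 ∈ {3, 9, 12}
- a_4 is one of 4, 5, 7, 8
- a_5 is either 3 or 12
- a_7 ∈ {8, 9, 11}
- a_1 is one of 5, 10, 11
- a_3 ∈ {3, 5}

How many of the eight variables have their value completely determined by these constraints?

a_2 and a_3 between them cover only {3, 5} — a naked pair. Remove those values from a_1, a_4, a_5, a_6.
a_5's domain is down to {12}, so a_5 = 12. So a_6 can't be 12.
That leaves a_6 = 9. Eliminate 9 elsewhere: a_7, a_8.
a_8 has just one choice, so a_8 = 6.
Determined: a_5=12, a_6=9, a_8=6. The other variables each still have more than one consistent value. That makes 3.

3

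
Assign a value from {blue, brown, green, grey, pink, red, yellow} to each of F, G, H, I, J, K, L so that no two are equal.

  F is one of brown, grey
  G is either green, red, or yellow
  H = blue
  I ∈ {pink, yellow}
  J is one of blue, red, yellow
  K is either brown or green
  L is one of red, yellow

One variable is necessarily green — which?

H must be blue (only option left). Eliminate blue elsewhere: J.
The 6 still-open variables together cover exactly {brown, green, grey, pink, red, yellow} — 6 values for 6 variables — and grey appears only in F's list, so F = grey.
The 5 still-open variables together cover exactly {brown, green, pink, red, yellow} — 5 values for 5 variables — and brown appears only in K's list, so K = brown.
Among the 4 still-open variables, green fits only G (and all 4 values in {green, pink, red, yellow} must be used), so G = green.

G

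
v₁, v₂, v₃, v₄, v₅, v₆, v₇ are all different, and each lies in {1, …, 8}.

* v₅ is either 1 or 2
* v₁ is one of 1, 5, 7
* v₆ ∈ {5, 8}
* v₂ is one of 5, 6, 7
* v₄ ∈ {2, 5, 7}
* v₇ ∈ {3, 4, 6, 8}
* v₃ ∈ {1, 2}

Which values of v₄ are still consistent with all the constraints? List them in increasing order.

v₃ and v₅ share exactly the 2 values {1, 2}; by pigeonhole those values go to them, so strike 1, 2 from v₁, v₄.
The 2 variables v₁ and v₄ are confined to {5, 7}, which locks those values in; drop them from v₂, v₆.
v₂'s domain is down to {6}, so v₂ = 6. Remove 6 from v₇.
v₆'s domain is down to {8}, so v₆ = 8. Remove 8 from v₇.
No further eliminations apply; v₄ can still be any of 5, 7.

5, 7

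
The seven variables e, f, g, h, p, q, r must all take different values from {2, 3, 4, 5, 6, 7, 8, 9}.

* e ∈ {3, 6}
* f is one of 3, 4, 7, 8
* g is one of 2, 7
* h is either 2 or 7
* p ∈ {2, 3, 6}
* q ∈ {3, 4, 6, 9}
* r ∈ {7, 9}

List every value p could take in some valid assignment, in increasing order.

The 7 variables draw from only 7 values {2, 3, 4, 6, 7, 8, 9}, so each is used; only f can be 8, hence f = 8.
Among the 6 still-open variables, 4 fits only q (and all 6 values in {2, 3, 4, 6, 7, 9} must be used), so q = 4.
The 5 still-open variables together cover exactly {2, 3, 6, 7, 9} — 5 values for 5 variables — and 9 appears only in r's list, so r = 9.
g and h share exactly the 2 values {2, 7}; by pigeonhole those values go to them, so strike 2, 7 from p.
No further eliminations apply; p can still be any of 3, 6.

3, 6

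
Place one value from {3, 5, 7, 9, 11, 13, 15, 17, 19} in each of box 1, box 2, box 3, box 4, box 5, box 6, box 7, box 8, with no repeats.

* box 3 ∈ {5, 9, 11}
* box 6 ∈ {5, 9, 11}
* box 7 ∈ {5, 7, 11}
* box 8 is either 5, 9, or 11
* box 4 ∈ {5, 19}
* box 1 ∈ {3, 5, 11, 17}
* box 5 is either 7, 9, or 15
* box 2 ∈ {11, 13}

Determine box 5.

box 3, box 6, box 8 between them cover only {5, 9, 11} — a naked triple. Remove those values from box 1, box 2, box 4, box 5, box 7.
box 2 must be 13 (only option left).
box 4 must be 19 (only option left).
box 7 has just one choice, so box 7 = 7. Strike 7 from box 5.
So box 5 = 15.

15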